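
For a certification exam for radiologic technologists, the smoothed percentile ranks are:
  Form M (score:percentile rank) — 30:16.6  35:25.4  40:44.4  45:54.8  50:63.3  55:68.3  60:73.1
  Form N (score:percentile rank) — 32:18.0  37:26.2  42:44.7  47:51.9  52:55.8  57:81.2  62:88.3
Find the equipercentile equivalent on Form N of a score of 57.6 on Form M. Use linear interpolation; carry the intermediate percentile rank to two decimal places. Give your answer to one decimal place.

55.0

PR of 57.6 on Form M: 68.3 + (57.6 − 55)/(60 − 55) × (73.1 − 68.3) = 70.80
On Form N, PR 70.80 falls between score 52 (PR 55.8) and 57 (PR 81.2).
Interpolate: 52 + (70.80 − 55.8)/(81.2 − 55.8) × (57 − 52) = 55.0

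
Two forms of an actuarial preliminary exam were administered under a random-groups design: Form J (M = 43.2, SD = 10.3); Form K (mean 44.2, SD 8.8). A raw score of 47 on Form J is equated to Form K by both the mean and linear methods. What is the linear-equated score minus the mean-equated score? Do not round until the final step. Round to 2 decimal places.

Mean-equated: 47 + (44.2 − 43.2) = 48.00
Linear-equated: (8.8/10.3)(47 − 43.2) + 44.2 = 47.447
Difference = 47.447 − 48.00 = -0.55

-0.55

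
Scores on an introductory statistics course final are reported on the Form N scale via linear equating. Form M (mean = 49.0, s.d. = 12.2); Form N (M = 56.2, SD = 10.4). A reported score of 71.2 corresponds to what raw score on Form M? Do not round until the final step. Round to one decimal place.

66.6

Invert y = (SD_Y/SD_X)(x − M_X) + M_Y:
x = (SD_X/SD_Y)(y − M_Y) + M_X = (12.2/10.4)(71.2 − 56.2) + 49.0
x = 1.173077 × 15.000 + 49.0 = 66.6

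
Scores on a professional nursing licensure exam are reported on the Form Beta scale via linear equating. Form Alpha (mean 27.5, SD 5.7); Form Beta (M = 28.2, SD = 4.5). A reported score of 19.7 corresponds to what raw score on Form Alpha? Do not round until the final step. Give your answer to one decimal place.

16.7

Invert y = (SD_Y/SD_X)(x − M_X) + M_Y:
x = (SD_X/SD_Y)(y − M_Y) + M_X = (5.7/4.5)(19.7 − 28.2) + 27.5
x = 1.266667 × -8.500 + 27.5 = 16.7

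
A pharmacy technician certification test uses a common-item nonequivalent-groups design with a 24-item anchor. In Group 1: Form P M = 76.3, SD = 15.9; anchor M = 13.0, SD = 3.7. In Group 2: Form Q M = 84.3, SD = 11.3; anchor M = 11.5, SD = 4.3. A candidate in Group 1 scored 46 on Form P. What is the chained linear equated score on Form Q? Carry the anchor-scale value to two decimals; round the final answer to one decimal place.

69.7

Form P → anchor (Group 1): v = (3.7/15.9)(46 − 76.3) + 13.0 = 5.95
anchor → Form Q (Group 2): y = (11.3/4.3)(5.95 − 11.5) + 84.3 = 69.7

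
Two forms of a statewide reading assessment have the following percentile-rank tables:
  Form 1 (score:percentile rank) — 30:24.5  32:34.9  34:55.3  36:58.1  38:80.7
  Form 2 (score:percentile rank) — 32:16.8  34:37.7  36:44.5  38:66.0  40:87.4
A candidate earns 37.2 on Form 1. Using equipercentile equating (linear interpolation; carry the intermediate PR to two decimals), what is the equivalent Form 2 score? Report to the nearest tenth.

38.5

PR of 37.2 on Form 1: 58.1 + (37.2 − 36)/(38 − 36) × (80.7 − 58.1) = 71.66
On Form 2, PR 71.66 falls between score 38 (PR 66.0) and 40 (PR 87.4).
Interpolate: 38 + (71.66 − 66.0)/(87.4 − 66.0) × (40 − 38) = 38.5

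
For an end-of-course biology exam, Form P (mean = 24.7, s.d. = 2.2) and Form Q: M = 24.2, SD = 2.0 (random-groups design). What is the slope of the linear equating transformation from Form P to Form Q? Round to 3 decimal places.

A = SD_Y / SD_X = 2.0 / 2.2 = 0.909

0.909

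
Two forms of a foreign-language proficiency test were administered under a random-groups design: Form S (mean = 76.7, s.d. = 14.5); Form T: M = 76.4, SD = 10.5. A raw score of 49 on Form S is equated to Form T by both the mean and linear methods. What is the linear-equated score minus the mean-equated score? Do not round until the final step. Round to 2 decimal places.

Mean-equated: 49 + (76.4 − 76.7) = 48.70
Linear-equated: (10.5/14.5)(49 − 76.7) + 76.4 = 56.341
Difference = 56.341 − 48.70 = 7.64

7.64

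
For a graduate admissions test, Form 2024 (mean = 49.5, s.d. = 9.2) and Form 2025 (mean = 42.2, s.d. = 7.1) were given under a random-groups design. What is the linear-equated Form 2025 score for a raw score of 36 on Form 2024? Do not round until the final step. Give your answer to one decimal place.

Linear equating: y = (SD_Y/SD_X)(x − M_X) + M_Y
y = (7.1/9.2)(36 − 49.5) + 42.2
y = 0.771739 × -13.5 + 42.2 = -10.4185 + 42.2 = 31.8

31.8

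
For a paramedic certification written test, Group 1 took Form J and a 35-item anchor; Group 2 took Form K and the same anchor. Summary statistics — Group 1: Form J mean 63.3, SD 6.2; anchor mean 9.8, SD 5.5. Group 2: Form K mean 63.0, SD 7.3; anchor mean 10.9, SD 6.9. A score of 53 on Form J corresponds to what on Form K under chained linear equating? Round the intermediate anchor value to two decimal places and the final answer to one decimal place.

52.2

Form J → anchor (Group 1): v = (5.5/6.2)(53 − 63.3) + 9.8 = 0.66
anchor → Form K (Group 2): y = (7.3/6.9)(0.66 − 10.9) + 63.0 = 52.2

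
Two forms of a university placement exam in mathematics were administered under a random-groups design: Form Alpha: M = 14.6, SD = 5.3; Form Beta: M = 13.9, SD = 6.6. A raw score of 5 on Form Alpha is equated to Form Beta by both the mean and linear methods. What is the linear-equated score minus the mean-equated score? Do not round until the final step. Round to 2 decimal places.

-2.35

Mean-equated: 5 + (13.9 − 14.6) = 4.30
Linear-equated: (6.6/5.3)(5 − 14.6) + 13.9 = 1.945
Difference = 1.945 − 4.30 = -2.35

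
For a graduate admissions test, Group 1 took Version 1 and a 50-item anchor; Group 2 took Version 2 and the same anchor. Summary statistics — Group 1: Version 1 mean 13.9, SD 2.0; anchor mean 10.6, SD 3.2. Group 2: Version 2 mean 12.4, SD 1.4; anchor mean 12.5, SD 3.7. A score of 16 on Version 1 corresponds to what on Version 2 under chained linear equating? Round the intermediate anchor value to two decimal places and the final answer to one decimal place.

13.0

Version 1 → anchor (Group 1): v = (3.2/2.0)(16 − 13.9) + 10.6 = 13.96
anchor → Version 2 (Group 2): y = (1.4/3.7)(13.96 − 12.5) + 12.4 = 13.0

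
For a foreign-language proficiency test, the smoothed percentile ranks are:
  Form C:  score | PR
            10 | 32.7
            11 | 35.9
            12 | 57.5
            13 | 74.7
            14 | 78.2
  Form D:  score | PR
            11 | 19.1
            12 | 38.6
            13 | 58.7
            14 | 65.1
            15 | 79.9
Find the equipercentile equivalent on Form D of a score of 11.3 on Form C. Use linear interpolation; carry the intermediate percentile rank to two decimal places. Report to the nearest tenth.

PR of 11.3 on Form C: 35.9 + (11.3 − 11)/(12 − 11) × (57.5 − 35.9) = 42.38
On Form D, PR 42.38 falls between score 12 (PR 38.6) and 13 (PR 58.7).
Interpolate: 12 + (42.38 − 38.6)/(58.7 − 38.6) × (13 − 12) = 12.2

12.2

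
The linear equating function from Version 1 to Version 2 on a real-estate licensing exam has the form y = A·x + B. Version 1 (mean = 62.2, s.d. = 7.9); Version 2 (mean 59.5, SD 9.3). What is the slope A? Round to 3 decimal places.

A = SD_Y / SD_X = 9.3 / 7.9 = 1.177

1.177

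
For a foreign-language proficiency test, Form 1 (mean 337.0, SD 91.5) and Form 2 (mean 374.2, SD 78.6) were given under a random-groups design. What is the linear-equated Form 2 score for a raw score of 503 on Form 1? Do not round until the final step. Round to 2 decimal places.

516.80

Linear equating: y = (SD_Y/SD_X)(x − M_X) + M_Y
y = (78.6/91.5)(503 − 337.0) + 374.2
y = 0.859016 × 166.0 + 374.2 = 142.5967 + 374.2 = 516.80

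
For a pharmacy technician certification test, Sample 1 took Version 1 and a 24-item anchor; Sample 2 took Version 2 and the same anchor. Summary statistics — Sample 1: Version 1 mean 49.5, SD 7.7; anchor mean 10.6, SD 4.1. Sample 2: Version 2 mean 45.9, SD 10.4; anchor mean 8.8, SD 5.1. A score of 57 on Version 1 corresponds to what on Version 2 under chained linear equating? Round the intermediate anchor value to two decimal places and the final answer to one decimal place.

Version 1 → anchor (Sample 1): v = (4.1/7.7)(57 − 49.5) + 10.6 = 14.59
anchor → Version 2 (Sample 2): y = (10.4/5.1)(14.59 − 8.8) + 45.9 = 57.7

57.7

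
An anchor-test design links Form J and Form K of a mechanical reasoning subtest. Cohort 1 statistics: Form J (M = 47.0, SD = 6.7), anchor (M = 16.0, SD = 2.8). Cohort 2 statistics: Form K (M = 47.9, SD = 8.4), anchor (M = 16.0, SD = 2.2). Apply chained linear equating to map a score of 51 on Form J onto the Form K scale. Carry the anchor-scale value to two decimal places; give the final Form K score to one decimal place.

54.3

Form J → anchor (Cohort 1): v = (2.8/6.7)(51 − 47.0) + 16.0 = 17.67
anchor → Form K (Cohort 2): y = (8.4/2.2)(17.67 − 16.0) + 47.9 = 54.3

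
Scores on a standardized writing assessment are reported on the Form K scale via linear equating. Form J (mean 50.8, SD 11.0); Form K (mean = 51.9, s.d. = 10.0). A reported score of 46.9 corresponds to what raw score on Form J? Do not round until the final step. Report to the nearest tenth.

Invert y = (SD_Y/SD_X)(x − M_X) + M_Y:
x = (SD_X/SD_Y)(y − M_Y) + M_X = (11.0/10.0)(46.9 − 51.9) + 50.8
x = 1.100000 × -5.000 + 50.8 = 45.3

45.3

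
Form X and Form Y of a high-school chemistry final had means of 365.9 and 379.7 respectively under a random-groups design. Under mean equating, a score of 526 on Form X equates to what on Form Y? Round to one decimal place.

539.8

Mean equating: y = x + (M_Y − M_X) = 526 + (379.7 − 365.9) = 539.8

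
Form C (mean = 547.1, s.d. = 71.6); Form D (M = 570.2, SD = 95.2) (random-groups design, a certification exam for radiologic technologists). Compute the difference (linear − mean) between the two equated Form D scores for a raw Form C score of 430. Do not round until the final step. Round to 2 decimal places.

-38.60

Mean-equated: 430 + (570.2 − 547.1) = 453.10
Linear-equated: (95.2/71.6)(430 − 547.1) + 570.2 = 414.503
Difference = 414.503 − 453.10 = -38.60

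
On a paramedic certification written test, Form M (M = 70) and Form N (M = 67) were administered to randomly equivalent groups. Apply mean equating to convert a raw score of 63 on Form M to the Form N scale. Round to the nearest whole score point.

Mean equating: y = x + (M_Y − M_X) = 63 + (67 − 70) = 60

60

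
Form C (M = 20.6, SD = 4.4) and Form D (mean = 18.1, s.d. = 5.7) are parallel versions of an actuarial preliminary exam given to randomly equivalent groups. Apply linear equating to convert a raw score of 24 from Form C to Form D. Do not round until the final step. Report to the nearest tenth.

Linear equating: y = (SD_Y/SD_X)(x − M_X) + M_Y
y = (5.7/4.4)(24 − 20.6) + 18.1
y = 1.295455 × 3.4 + 18.1 = 4.4045 + 18.1 = 22.5

22.5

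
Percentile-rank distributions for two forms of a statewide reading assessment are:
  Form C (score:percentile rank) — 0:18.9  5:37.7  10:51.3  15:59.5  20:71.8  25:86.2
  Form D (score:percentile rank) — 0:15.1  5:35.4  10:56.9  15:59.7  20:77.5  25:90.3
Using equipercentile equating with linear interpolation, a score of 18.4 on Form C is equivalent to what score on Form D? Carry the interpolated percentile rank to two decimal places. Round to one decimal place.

17.3

PR of 18.4 on Form C: 59.5 + (18.4 − 15)/(20 − 15) × (71.8 − 59.5) = 67.86
On Form D, PR 67.86 falls between score 15 (PR 59.7) and 20 (PR 77.5).
Interpolate: 15 + (67.86 − 59.7)/(77.5 − 59.7) × (20 − 15) = 17.3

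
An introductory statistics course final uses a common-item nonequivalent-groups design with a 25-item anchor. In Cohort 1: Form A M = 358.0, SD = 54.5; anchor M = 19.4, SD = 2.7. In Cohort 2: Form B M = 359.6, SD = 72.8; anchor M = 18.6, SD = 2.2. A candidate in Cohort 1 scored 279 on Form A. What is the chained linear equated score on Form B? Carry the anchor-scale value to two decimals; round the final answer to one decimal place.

Form A → anchor (Cohort 1): v = (2.7/54.5)(279 − 358.0) + 19.4 = 15.49
anchor → Form B (Cohort 2): y = (72.8/2.2)(15.49 − 18.6) + 359.6 = 256.7

256.7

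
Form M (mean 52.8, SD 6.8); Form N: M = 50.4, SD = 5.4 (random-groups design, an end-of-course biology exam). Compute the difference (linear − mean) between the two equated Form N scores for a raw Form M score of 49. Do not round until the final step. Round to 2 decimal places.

0.78

Mean-equated: 49 + (50.4 − 52.8) = 46.60
Linear-equated: (5.4/6.8)(49 − 52.8) + 50.4 = 47.382
Difference = 47.382 − 46.60 = 0.78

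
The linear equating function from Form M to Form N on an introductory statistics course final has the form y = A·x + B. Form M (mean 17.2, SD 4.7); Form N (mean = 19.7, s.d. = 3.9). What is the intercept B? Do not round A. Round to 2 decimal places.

5.43

A = SD_Y / SD_X = 3.9 / 4.7 = 0.829787
B = M_Y − A·M_X = 19.7 − 0.829787 × 17.2 = 5.43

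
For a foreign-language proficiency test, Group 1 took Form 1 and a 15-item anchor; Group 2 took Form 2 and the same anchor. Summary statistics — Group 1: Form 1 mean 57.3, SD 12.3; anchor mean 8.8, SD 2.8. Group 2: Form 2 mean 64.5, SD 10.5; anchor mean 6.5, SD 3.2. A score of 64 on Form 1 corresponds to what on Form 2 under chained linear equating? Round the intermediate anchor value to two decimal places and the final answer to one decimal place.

Form 1 → anchor (Group 1): v = (2.8/12.3)(64 − 57.3) + 8.8 = 10.33
anchor → Form 2 (Group 2): y = (10.5/3.2)(10.33 − 6.5) + 64.5 = 77.1

77.1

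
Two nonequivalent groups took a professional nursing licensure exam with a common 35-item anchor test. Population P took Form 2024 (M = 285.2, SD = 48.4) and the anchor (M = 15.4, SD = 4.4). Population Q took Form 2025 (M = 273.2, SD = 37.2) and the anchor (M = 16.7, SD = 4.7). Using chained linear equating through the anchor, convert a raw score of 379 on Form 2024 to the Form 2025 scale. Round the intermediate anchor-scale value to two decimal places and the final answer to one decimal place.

330.4

Form 2024 → anchor (Population P): v = (4.4/48.4)(379 − 285.2) + 15.4 = 23.93
anchor → Form 2025 (Population Q): y = (37.2/4.7)(23.93 − 16.7) + 273.2 = 330.4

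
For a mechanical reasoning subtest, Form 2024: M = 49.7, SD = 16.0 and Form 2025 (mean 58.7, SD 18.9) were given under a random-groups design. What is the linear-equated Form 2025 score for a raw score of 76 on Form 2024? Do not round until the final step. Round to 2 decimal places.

Linear equating: y = (SD_Y/SD_X)(x − M_X) + M_Y
y = (18.9/16.0)(76 − 49.7) + 58.7
y = 1.181250 × 26.3 + 58.7 = 31.0669 + 58.7 = 89.77

89.77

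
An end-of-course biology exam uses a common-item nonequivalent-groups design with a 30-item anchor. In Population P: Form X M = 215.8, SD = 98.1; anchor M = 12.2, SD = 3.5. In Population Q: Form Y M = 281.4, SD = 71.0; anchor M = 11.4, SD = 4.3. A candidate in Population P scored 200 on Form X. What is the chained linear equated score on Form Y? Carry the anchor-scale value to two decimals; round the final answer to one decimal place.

Form X → anchor (Population P): v = (3.5/98.1)(200 − 215.8) + 12.2 = 11.64
anchor → Form Y (Population Q): y = (71.0/4.3)(11.64 − 11.4) + 281.4 = 285.4

285.4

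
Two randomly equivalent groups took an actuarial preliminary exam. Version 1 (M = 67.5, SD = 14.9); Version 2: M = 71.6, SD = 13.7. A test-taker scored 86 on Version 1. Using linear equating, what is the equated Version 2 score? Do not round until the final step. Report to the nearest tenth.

Linear equating: y = (SD_Y/SD_X)(x − M_X) + M_Y
y = (13.7/14.9)(86 − 67.5) + 71.6
y = 0.919463 × 18.5 + 71.6 = 17.0101 + 71.6 = 88.6

88.6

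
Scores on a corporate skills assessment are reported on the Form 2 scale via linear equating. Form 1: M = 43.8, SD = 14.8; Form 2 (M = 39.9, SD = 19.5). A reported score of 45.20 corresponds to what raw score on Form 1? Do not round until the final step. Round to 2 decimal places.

Invert y = (SD_Y/SD_X)(x − M_X) + M_Y:
x = (SD_X/SD_Y)(y − M_Y) + M_X = (14.8/19.5)(45.20 − 39.9) + 43.8
x = 0.758974 × 5.300 + 43.8 = 47.82

47.82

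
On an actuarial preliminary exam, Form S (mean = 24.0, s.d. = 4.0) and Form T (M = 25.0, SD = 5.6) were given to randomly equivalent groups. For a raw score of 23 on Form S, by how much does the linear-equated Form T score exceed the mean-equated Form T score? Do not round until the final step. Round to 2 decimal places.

Mean-equated: 23 + (25.0 − 24.0) = 24.00
Linear-equated: (5.6/4.0)(23 − 24.0) + 25.0 = 23.600
Difference = 23.600 − 24.00 = -0.40

-0.40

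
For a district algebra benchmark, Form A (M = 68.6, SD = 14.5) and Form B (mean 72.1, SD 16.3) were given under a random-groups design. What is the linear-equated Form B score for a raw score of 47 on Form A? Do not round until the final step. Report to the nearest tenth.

Linear equating: y = (SD_Y/SD_X)(x − M_X) + M_Y
y = (16.3/14.5)(47 − 68.6) + 72.1
y = 1.124138 × -21.6 + 72.1 = -24.2814 + 72.1 = 47.8

47.8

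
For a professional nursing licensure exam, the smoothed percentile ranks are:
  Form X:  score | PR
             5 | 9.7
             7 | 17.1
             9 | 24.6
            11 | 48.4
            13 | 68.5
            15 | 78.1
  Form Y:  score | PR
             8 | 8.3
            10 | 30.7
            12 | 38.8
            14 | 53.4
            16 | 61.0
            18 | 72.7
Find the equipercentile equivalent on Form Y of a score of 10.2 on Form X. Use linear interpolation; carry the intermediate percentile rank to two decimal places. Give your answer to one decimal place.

PR of 10.2 on Form X: 24.6 + (10.2 − 9)/(11 − 9) × (48.4 − 24.6) = 38.88
On Form Y, PR 38.88 falls between score 12 (PR 38.8) and 14 (PR 53.4).
Interpolate: 12 + (38.88 − 38.8)/(53.4 − 38.8) × (14 − 12) = 12.0

12.0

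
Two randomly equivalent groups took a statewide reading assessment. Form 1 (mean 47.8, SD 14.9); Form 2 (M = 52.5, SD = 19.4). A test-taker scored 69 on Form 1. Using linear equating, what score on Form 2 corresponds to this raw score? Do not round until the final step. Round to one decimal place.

Linear equating: y = (SD_Y/SD_X)(x − M_X) + M_Y
y = (19.4/14.9)(69 − 47.8) + 52.5
y = 1.302013 × 21.2 + 52.5 = 27.6027 + 52.5 = 80.1

80.1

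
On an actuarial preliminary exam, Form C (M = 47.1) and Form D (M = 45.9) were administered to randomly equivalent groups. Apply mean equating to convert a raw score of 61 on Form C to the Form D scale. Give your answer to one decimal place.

59.8

Mean equating: y = x + (M_Y − M_X) = 61 + (45.9 − 47.1) = 59.8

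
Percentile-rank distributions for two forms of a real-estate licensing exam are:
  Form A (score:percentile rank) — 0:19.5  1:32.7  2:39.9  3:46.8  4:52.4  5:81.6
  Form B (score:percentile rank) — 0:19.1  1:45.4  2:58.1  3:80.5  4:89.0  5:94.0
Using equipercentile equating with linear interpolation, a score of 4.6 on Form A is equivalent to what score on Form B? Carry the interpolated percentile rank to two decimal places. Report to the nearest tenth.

2.5

PR of 4.6 on Form A: 52.4 + (4.6 − 4)/(5 − 4) × (81.6 − 52.4) = 69.92
On Form B, PR 69.92 falls between score 2 (PR 58.1) and 3 (PR 80.5).
Interpolate: 2 + (69.92 − 58.1)/(80.5 − 58.1) × (3 − 2) = 2.5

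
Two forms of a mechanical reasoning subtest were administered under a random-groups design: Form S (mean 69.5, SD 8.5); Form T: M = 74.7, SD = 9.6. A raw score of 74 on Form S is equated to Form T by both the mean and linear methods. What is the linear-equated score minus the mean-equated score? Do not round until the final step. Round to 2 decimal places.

0.58

Mean-equated: 74 + (74.7 − 69.5) = 79.20
Linear-equated: (9.6/8.5)(74 − 69.5) + 74.7 = 79.782
Difference = 79.782 − 79.20 = 0.58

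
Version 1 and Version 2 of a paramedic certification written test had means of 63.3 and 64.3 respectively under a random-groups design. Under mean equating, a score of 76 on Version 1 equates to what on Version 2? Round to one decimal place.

77.0

Mean equating: y = x + (M_Y − M_X) = 76 + (64.3 − 63.3) = 77.0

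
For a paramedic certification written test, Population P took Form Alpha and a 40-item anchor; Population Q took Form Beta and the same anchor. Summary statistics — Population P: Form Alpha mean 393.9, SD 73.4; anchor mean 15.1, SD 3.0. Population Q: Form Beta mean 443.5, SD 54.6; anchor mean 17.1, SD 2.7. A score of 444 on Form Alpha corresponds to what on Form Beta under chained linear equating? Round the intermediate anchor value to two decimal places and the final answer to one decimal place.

444.5

Form Alpha → anchor (Population P): v = (3.0/73.4)(444 − 393.9) + 15.1 = 17.15
anchor → Form Beta (Population Q): y = (54.6/2.7)(17.15 − 17.1) + 443.5 = 444.5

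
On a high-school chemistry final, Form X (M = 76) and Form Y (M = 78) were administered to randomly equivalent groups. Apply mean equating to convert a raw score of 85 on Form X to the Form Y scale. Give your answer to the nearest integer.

Mean equating: y = x + (M_Y − M_X) = 85 + (78 − 76) = 87

87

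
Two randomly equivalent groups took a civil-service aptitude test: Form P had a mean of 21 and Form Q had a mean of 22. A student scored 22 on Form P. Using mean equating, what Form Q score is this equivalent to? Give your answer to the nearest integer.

23

Mean equating: y = x + (M_Y − M_X) = 22 + (22 − 21) = 23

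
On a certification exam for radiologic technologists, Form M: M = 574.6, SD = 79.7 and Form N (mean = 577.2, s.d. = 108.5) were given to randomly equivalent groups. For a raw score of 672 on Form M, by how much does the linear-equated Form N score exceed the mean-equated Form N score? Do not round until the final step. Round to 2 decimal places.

Mean-equated: 672 + (577.2 − 574.6) = 674.60
Linear-equated: (108.5/79.7)(672 − 574.6) + 577.2 = 709.796
Difference = 709.796 − 674.60 = 35.20

35.20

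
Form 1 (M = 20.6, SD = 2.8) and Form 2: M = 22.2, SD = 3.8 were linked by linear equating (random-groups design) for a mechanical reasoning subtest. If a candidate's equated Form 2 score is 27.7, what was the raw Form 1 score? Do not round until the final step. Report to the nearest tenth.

Invert y = (SD_Y/SD_X)(x − M_X) + M_Y:
x = (SD_X/SD_Y)(y − M_Y) + M_X = (2.8/3.8)(27.7 − 22.2) + 20.6
x = 0.736842 × 5.500 + 20.6 = 24.7

24.7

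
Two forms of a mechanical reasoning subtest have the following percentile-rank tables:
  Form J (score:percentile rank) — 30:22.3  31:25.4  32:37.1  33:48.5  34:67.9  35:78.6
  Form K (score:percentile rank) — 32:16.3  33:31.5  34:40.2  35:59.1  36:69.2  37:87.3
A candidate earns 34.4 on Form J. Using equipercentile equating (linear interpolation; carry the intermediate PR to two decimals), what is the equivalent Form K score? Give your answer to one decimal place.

36.2

PR of 34.4 on Form J: 67.9 + (34.4 − 34)/(35 − 34) × (78.6 − 67.9) = 72.18
On Form K, PR 72.18 falls between score 36 (PR 69.2) and 37 (PR 87.3).
Interpolate: 36 + (72.18 − 69.2)/(87.3 − 69.2) × (37 − 36) = 36.2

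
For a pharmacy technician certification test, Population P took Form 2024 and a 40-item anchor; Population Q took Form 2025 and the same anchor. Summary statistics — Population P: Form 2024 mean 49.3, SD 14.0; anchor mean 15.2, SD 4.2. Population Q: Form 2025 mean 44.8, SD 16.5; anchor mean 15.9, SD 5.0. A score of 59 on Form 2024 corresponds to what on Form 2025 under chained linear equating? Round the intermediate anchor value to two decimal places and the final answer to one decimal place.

52.1

Form 2024 → anchor (Population P): v = (4.2/14.0)(59 − 49.3) + 15.2 = 18.11
anchor → Form 2025 (Population Q): y = (16.5/5.0)(18.11 − 15.9) + 44.8 = 52.1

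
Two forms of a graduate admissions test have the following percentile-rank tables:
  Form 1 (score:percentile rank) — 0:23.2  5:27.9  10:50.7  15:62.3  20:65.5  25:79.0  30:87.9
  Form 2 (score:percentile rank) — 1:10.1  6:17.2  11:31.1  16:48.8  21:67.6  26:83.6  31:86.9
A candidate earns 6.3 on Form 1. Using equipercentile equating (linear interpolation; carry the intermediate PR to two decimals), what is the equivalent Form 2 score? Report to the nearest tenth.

11.8

PR of 6.3 on Form 1: 27.9 + (6.3 − 5)/(10 − 5) × (50.7 − 27.9) = 33.83
On Form 2, PR 33.83 falls between score 11 (PR 31.1) and 16 (PR 48.8).
Interpolate: 11 + (33.83 − 31.1)/(48.8 − 31.1) × (16 − 11) = 11.8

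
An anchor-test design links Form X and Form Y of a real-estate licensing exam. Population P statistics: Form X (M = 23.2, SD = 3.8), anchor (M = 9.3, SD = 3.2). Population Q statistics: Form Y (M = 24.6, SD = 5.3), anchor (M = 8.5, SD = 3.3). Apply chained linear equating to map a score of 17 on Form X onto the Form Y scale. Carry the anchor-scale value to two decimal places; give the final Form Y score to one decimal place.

Form X → anchor (Population P): v = (3.2/3.8)(17 − 23.2) + 9.3 = 4.08
anchor → Form Y (Population Q): y = (5.3/3.3)(4.08 − 8.5) + 24.6 = 17.5

17.5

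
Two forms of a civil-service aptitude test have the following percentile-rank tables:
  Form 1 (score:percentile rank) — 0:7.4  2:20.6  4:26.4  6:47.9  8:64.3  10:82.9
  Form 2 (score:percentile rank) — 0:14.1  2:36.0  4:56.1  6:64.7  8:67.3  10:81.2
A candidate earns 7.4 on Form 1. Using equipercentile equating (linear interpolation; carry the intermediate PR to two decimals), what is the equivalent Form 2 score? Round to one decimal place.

PR of 7.4 on Form 1: 47.9 + (7.4 − 6)/(8 − 6) × (64.3 − 47.9) = 59.38
On Form 2, PR 59.38 falls between score 4 (PR 56.1) and 6 (PR 64.7).
Interpolate: 4 + (59.38 − 56.1)/(64.7 − 56.1) × (6 − 4) = 4.8

4.8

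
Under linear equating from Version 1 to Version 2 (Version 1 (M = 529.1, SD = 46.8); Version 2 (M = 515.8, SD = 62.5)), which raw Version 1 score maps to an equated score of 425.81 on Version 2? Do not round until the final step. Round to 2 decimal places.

Invert y = (SD_Y/SD_X)(x − M_X) + M_Y:
x = (SD_X/SD_Y)(y − M_Y) + M_X = (46.8/62.5)(425.81 − 515.8) + 529.1
x = 0.748800 × -89.990 + 529.1 = 461.72

461.72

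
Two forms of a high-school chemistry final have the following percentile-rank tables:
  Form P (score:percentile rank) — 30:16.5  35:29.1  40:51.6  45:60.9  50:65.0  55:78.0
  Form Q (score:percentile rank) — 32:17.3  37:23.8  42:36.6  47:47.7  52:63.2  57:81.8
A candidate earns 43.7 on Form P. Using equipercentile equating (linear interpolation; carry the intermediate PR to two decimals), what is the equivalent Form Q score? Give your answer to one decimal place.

PR of 43.7 on Form P: 51.6 + (43.7 − 40)/(45 − 40) × (60.9 − 51.6) = 58.48
On Form Q, PR 58.48 falls between score 47 (PR 47.7) and 52 (PR 63.2).
Interpolate: 47 + (58.48 − 47.7)/(63.2 − 47.7) × (52 − 47) = 50.5

50.5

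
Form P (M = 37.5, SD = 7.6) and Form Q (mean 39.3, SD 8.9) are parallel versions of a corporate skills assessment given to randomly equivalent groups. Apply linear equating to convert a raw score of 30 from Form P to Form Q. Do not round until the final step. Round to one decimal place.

Linear equating: y = (SD_Y/SD_X)(x − M_X) + M_Y
y = (8.9/7.6)(30 − 37.5) + 39.3
y = 1.171053 × -7.5 + 39.3 = -8.7829 + 39.3 = 30.5

30.5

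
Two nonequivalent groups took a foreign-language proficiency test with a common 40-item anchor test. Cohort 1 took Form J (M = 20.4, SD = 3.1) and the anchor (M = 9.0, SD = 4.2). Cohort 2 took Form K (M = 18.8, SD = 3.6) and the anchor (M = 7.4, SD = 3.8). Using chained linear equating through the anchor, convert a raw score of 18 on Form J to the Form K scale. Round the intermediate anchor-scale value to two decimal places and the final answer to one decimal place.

17.2

Form J → anchor (Cohort 1): v = (4.2/3.1)(18 − 20.4) + 9.0 = 5.75
anchor → Form K (Cohort 2): y = (3.6/3.8)(5.75 − 7.4) + 18.8 = 17.2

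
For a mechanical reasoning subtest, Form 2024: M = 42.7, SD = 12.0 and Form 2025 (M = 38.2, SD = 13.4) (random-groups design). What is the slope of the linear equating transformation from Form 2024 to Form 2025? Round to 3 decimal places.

1.117

A = SD_Y / SD_X = 13.4 / 12.0 = 1.117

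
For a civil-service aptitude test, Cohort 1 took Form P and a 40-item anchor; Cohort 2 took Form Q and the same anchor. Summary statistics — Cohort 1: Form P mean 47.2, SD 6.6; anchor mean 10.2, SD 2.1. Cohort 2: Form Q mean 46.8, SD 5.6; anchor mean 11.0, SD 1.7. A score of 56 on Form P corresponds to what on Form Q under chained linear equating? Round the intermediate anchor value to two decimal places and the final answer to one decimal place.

53.4

Form P → anchor (Cohort 1): v = (2.1/6.6)(56 − 47.2) + 10.2 = 13.00
anchor → Form Q (Cohort 2): y = (5.6/1.7)(13.00 − 11.0) + 46.8 = 53.4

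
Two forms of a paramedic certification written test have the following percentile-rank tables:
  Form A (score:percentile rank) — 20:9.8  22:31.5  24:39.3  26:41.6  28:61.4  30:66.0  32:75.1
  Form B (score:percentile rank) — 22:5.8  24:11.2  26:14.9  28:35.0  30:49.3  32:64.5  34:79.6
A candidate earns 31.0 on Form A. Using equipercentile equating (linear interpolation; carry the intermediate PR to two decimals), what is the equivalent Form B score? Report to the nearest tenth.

32.8

PR of 31.0 on Form A: 66.0 + (31.0 − 30)/(32 − 30) × (75.1 − 66.0) = 70.55
On Form B, PR 70.55 falls between score 32 (PR 64.5) and 34 (PR 79.6).
Interpolate: 32 + (70.55 − 64.5)/(79.6 − 64.5) × (34 − 32) = 32.8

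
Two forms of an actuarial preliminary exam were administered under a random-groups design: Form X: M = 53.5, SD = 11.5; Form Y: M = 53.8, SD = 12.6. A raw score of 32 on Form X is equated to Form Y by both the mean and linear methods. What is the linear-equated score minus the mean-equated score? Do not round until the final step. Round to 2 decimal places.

-2.06

Mean-equated: 32 + (53.8 − 53.5) = 32.30
Linear-equated: (12.6/11.5)(32 − 53.5) + 53.8 = 30.243
Difference = 30.243 − 32.30 = -2.06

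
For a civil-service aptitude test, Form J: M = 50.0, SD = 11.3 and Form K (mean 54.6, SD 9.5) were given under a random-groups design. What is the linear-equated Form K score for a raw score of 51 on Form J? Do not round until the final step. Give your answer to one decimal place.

55.4

Linear equating: y = (SD_Y/SD_X)(x − M_X) + M_Y
y = (9.5/11.3)(51 − 50.0) + 54.6
y = 0.840708 × 1.0 + 54.6 = 0.8407 + 54.6 = 55.4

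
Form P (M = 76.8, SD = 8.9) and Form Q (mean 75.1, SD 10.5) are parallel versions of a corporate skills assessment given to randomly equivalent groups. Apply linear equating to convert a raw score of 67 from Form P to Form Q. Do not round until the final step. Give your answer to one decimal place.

Linear equating: y = (SD_Y/SD_X)(x − M_X) + M_Y
y = (10.5/8.9)(67 − 76.8) + 75.1
y = 1.179775 × -9.8 + 75.1 = -11.5618 + 75.1 = 63.5

63.5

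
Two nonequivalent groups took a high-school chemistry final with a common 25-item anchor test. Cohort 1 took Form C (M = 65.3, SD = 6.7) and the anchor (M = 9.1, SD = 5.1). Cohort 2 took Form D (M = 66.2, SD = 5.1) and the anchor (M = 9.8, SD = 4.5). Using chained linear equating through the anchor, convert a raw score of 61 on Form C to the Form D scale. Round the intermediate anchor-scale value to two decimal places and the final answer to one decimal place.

Form C → anchor (Cohort 1): v = (5.1/6.7)(61 − 65.3) + 9.1 = 5.83
anchor → Form D (Cohort 2): y = (5.1/4.5)(5.83 − 9.8) + 66.2 = 61.7

61.7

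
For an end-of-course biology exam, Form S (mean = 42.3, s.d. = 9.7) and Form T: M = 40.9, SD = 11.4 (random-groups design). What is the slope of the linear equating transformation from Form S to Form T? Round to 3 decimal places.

A = SD_Y / SD_X = 11.4 / 9.7 = 1.175

1.175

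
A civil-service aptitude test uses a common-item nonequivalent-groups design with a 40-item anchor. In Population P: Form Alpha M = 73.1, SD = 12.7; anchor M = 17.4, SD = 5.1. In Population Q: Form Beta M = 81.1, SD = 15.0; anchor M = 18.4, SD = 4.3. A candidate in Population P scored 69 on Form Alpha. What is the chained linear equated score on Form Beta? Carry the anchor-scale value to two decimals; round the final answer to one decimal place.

71.9

Form Alpha → anchor (Population P): v = (5.1/12.7)(69 − 73.1) + 17.4 = 15.75
anchor → Form Beta (Population Q): y = (15.0/4.3)(15.75 − 18.4) + 81.1 = 71.9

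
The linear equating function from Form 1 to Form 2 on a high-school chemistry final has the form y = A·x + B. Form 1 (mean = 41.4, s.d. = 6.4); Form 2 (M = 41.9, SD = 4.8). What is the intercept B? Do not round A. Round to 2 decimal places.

A = SD_Y / SD_X = 4.8 / 6.4 = 0.750000
B = M_Y − A·M_X = 41.9 − 0.750000 × 41.4 = 10.85

10.85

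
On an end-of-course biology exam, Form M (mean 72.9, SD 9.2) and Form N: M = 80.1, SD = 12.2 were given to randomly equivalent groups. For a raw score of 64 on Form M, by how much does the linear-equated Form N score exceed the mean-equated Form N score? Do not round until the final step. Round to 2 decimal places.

-2.90

Mean-equated: 64 + (80.1 − 72.9) = 71.20
Linear-equated: (12.2/9.2)(64 − 72.9) + 80.1 = 68.298
Difference = 68.298 − 71.20 = -2.90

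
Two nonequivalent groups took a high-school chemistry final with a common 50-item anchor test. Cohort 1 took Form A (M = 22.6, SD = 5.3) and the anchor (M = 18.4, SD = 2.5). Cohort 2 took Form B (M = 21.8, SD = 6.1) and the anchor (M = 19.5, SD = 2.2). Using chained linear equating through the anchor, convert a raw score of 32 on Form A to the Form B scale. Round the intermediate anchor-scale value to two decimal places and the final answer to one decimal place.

31.0

Form A → anchor (Cohort 1): v = (2.5/5.3)(32 − 22.6) + 18.4 = 22.83
anchor → Form B (Cohort 2): y = (6.1/2.2)(22.83 − 19.5) + 21.8 = 31.0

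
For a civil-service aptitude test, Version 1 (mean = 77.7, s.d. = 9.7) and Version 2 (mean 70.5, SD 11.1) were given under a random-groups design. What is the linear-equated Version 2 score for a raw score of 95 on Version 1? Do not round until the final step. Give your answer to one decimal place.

Linear equating: y = (SD_Y/SD_X)(x − M_X) + M_Y
y = (11.1/9.7)(95 − 77.7) + 70.5
y = 1.144330 × 17.3 + 70.5 = 19.7969 + 70.5 = 90.3

90.3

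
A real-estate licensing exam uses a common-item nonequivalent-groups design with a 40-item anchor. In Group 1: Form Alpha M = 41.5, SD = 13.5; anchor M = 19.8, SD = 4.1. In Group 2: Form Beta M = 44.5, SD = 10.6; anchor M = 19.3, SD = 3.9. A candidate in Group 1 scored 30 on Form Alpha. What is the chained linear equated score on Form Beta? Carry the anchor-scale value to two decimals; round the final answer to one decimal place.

Form Alpha → anchor (Group 1): v = (4.1/13.5)(30 − 41.5) + 19.8 = 16.31
anchor → Form Beta (Group 2): y = (10.6/3.9)(16.31 − 19.3) + 44.5 = 36.4

36.4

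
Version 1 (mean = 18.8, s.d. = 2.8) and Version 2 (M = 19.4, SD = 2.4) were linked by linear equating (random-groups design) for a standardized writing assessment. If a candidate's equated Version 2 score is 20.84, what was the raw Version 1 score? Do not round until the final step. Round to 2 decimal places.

20.48

Invert y = (SD_Y/SD_X)(x − M_X) + M_Y:
x = (SD_X/SD_Y)(y − M_Y) + M_X = (2.8/2.4)(20.84 − 19.4) + 18.8
x = 1.166667 × 1.440 + 18.8 = 20.48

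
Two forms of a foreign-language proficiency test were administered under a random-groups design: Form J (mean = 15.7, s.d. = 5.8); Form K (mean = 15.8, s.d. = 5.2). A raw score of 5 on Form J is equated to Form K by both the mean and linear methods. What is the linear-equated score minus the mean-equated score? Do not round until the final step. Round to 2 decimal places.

Mean-equated: 5 + (15.8 − 15.7) = 5.10
Linear-equated: (5.2/5.8)(5 − 15.7) + 15.8 = 6.207
Difference = 6.207 − 5.10 = 1.11

1.11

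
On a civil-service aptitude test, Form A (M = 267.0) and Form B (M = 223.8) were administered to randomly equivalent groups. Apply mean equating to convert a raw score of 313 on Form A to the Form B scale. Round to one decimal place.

269.8

Mean equating: y = x + (M_Y − M_X) = 313 + (223.8 − 267.0) = 269.8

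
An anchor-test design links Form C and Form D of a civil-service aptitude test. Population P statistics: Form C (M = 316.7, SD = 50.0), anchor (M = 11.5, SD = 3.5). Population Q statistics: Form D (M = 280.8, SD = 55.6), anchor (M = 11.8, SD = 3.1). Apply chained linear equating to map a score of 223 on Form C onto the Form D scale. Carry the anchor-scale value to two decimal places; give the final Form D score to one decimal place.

157.8

Form C → anchor (Population P): v = (3.5/50.0)(223 − 316.7) + 11.5 = 4.94
anchor → Form D (Population Q): y = (55.6/3.1)(4.94 − 11.8) + 280.8 = 157.8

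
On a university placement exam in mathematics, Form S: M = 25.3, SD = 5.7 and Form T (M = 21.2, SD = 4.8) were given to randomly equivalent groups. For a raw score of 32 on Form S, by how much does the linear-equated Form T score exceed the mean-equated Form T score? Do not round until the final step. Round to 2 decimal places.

-1.06

Mean-equated: 32 + (21.2 − 25.3) = 27.90
Linear-equated: (4.8/5.7)(32 − 25.3) + 21.2 = 26.842
Difference = 26.842 − 27.90 = -1.06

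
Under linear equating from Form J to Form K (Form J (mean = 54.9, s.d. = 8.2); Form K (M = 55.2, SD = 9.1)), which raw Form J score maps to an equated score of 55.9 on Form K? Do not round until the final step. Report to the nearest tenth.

Invert y = (SD_Y/SD_X)(x − M_X) + M_Y:
x = (SD_X/SD_Y)(y − M_Y) + M_X = (8.2/9.1)(55.9 − 55.2) + 54.9
x = 0.901099 × 0.700 + 54.9 = 55.5

55.5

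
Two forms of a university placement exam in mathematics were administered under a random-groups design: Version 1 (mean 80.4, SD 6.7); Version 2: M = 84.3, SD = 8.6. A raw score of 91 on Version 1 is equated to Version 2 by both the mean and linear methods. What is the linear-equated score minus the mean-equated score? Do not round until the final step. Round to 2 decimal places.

3.01

Mean-equated: 91 + (84.3 − 80.4) = 94.90
Linear-equated: (8.6/6.7)(91 − 80.4) + 84.3 = 97.906
Difference = 97.906 − 94.90 = 3.01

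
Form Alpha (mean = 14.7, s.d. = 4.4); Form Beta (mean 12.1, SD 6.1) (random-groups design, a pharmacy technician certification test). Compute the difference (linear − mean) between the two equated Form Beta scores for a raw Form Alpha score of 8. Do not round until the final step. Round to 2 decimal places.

Mean-equated: 8 + (12.1 − 14.7) = 5.40
Linear-equated: (6.1/4.4)(8 − 14.7) + 12.1 = 2.811
Difference = 2.811 − 5.40 = -2.59

-2.59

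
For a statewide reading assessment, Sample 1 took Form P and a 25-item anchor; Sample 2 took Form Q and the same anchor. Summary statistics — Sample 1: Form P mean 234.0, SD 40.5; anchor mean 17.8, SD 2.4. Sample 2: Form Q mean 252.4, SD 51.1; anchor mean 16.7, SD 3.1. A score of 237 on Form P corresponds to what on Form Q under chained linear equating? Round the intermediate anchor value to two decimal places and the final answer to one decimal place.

273.5

Form P → anchor (Sample 1): v = (2.4/40.5)(237 − 234.0) + 17.8 = 17.98
anchor → Form Q (Sample 2): y = (51.1/3.1)(17.98 − 16.7) + 252.4 = 273.5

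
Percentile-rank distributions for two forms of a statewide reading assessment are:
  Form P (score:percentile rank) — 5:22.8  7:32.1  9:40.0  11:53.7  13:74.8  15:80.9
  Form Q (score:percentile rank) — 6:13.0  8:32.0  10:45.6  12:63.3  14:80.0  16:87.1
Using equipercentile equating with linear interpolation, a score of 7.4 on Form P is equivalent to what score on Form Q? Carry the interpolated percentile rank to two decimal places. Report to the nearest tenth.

8.2

PR of 7.4 on Form P: 32.1 + (7.4 − 7)/(9 − 7) × (40.0 − 32.1) = 33.68
On Form Q, PR 33.68 falls between score 8 (PR 32.0) and 10 (PR 45.6).
Interpolate: 8 + (33.68 − 32.0)/(45.6 − 32.0) × (10 − 8) = 8.2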